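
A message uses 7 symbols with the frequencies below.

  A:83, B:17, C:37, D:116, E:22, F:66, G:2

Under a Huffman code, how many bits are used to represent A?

2

Huffman merges, smallest pair first:
G(2) + B(17) → 19
19 + E(22) → 41
C(37) + 41 → 78
F(66) + 78 → 144
A(83) + D(116) → 199
144 + 199 → 343
A sits 2 levels below the root, so its codeword is 2 bits.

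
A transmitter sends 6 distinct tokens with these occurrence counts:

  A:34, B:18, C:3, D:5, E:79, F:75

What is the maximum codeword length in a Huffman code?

Merge the two lowest-weight nodes at each step:
combine C(3), D(5) → 8
combine 8, B(18) → 26
combine 26, A(34) → 60
combine 60, F(75) → 135
combine E(79), 135 → 214
Maximum depth reached is 5.

5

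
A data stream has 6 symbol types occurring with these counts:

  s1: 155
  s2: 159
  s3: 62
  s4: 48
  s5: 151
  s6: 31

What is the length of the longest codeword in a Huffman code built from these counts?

Merge the two lowest-weight nodes at each step:
combine s6(31), s4(48) → 79
combine s3(62), 79 → 141
combine 141, s5(151) → 292
combine s1(155), s2(159) → 314
combine 292, 314 → 606
Maximum depth reached is 4.

4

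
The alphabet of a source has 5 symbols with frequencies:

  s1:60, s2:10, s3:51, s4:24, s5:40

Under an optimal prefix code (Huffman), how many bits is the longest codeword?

3

Merge the two lowest-weight nodes at each step:
merge s2(10) and s4(24): 34
merge 34 and s5(40): 74
merge s3(51) and s1(60): 111
merge 74 and 111: 185
The rarest symbols sit at the bottom; the longest codeword is 3 bits.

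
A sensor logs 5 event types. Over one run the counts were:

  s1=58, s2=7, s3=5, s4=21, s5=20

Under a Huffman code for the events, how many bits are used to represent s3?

Repeatedly merge the two smallest:
combine s3(5), s2(7) → 12
combine 12, s5(20) → 32
combine s4(21), 32 → 53
combine 53, s1(58) → 111
s3's leaf is at depth 4, giving a 4-bit codeword.

4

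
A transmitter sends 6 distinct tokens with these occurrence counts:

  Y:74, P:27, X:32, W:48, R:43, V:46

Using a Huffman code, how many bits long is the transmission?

688

Merge the two smallest weights repeatedly:
merge P(27) and X(32): 59
merge R(43) and V(46): 89
merge W(48) and 59: 107
merge Y(74) and 89: 163
merge 107 and 163: 270
Each symbol's bit-cost is frequency × depth; summing gives 688 bits (equivalently 59 + 89 + 107 + 163 + 270).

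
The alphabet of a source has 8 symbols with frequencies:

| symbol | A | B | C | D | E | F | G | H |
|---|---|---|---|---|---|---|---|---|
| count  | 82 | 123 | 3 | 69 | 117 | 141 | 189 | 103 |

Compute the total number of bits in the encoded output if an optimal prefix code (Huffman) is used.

Merge the two smallest weights repeatedly:
C(3) + D(69) → 72
72 + A(82) → 154
H(103) + E(117) → 220
B(123) + F(141) → 264
154 + G(189) → 343
220 + 264 → 484
343 + 484 → 827
The encoded length is the sum of every internal node's weight: 72 + 154 + 220 + 264 + 343 + 484 + 827 = 2364 bits.

2364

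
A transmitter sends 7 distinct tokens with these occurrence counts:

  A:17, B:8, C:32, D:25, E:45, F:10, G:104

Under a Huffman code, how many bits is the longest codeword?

5

Merge the two lowest-weight nodes at each step:
merge B(8) and F(10): 18
merge A(17) and 18: 35
merge D(25) and C(32): 57
merge 35 and E(45): 80
merge 57 and 80: 137
merge G(104) and 137: 241
The first pair merged (B, F) ends up deepest, at depth 5.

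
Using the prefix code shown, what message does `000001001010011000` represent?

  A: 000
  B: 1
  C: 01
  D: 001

ADDCDBA

Read left to right; each codeword is recognised as soon as it completes (prefix code):
  000→A | 001→D | 001→D | 01→C | 001→D | 1→B | 000→A
Decoded message: ADDCDBA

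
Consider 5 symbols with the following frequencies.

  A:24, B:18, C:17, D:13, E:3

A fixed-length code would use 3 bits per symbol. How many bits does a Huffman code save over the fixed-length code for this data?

59

Fixed-length: 3 bits × 75 symbols = 225 bits.
Huffman merges:
combine E(3), D(13) → 16
combine 16, C(17) → 33
combine B(18), A(24) → 42
combine 33, 42 → 75
Huffman total = 16 + 33 + 42 + 75 = 166 bits.
Saving = 225 − 166 = 59 bits.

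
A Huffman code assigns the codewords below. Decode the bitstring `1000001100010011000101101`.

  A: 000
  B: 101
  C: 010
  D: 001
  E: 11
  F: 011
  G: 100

Read left to right; each codeword is recognised as soon as it completes (prefix code):
  100→G | 000→A | 11→E | 000→A | 100→G | 11→E | 000→A | 101→B | 101→B
Decoded message: GAEAGEABB

GAEAGEABB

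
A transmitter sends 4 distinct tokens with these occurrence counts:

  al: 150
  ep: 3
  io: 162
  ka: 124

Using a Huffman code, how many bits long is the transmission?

843

Merge the two smallest weights repeatedly:
merge ep(3) and ka(124): 127
merge 127 and al(150): 277
merge io(162) and 277: 439
The encoded length is the sum of every internal node's weight: 127 + 277 + 439 = 843 bits.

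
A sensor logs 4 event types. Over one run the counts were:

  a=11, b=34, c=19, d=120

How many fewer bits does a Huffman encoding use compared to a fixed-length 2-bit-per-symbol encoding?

90

Fixed-length: 2 bits × 184 symbols = 368 bits.
Huffman merges:
a(11) + c(19) → 30
30 + b(34) → 64
64 + d(120) → 184
Huffman total = 30 + 64 + 184 = 278 bits.
Saving = 368 − 278 = 90 bits.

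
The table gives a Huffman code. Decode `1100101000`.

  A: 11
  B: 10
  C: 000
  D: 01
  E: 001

AEDC

Read left to right; each codeword is recognised as soon as it completes (prefix code):
  11→A | 001→E | 01→D | 000→C
Decoded message: AEDC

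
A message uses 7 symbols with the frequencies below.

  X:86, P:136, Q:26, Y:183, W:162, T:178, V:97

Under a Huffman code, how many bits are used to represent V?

3

Repeatedly merge the two smallest:
Q(26) + X(86) → 112
V(97) + 112 → 209
P(136) + W(162) → 298
T(178) + Y(183) → 361
209 + 298 → 507
361 + 507 → 868
The subtree containing V is merged 3 times, so code length = 3.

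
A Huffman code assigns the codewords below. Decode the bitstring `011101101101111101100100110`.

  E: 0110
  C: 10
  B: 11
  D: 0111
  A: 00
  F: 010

DEBDBEFE

Read left to right; each codeword is recognised as soon as it completes (prefix code):
  0111→D | 0110→E | 11→B | 0111→D | 11→B | 0110→E | 010→F | 0110→E
Decoded message: DEBDBEFE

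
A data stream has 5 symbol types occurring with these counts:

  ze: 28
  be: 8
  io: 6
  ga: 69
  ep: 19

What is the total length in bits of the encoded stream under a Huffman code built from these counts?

238

Merge the two smallest weights repeatedly:
io(6) + be(8) → 14
14 + ep(19) → 33
ze(28) + 33 → 61
61 + ga(69) → 130
Each symbol's bit-cost is frequency × depth; summing gives 238 bits (equivalently 14 + 33 + 61 + 130).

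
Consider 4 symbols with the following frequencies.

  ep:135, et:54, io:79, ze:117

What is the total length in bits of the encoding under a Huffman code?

768

Greedily combine the two least-frequent nodes:
merge et(54) and io(79): 133
merge ze(117) and 133: 250
merge ep(135) and 250: 385
The encoded length is the sum of every internal node's weight: 133 + 250 + 385 = 768 bits.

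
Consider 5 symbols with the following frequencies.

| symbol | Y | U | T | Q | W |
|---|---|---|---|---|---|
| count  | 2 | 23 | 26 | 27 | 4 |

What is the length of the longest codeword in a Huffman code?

3

Merge the two lowest-weight nodes at each step:
merge Y(2) and W(4): 6
merge 6 and U(23): 29
merge T(26) and Q(27): 53
merge 29 and 53: 82
Maximum depth reached is 3.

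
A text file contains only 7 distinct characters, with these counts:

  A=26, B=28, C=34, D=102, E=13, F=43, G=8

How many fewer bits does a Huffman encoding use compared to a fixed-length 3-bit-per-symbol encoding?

136

Fixed-length: 3 bits × 254 symbols = 762 bits.
Huffman merges:
G(8) + E(13) → 21
21 + A(26) → 47
B(28) + C(34) → 62
F(43) + 47 → 90
62 + 90 → 152
D(102) + 152 → 254
Huffman total = 21 + 47 + 62 + 90 + 152 + 254 = 626 bits.
Saving = 762 − 626 = 136 bits.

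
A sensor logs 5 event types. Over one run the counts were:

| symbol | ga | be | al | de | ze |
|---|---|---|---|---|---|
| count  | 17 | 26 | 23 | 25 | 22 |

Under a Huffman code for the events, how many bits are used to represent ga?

3

Build the tree from the bottom:
ga(17) + ze(22) → 39
al(23) + de(25) → 48
be(26) + 39 → 65
48 + 65 → 113
ga's leaf is at depth 3, giving a 3-bit codeword.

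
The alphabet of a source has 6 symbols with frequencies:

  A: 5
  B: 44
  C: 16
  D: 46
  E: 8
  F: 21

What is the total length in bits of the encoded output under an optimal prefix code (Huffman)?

322

Build the Huffman tree bottom-up:
A(5) + E(8) → 13
13 + C(16) → 29
F(21) + 29 → 50
B(44) + D(46) → 90
50 + 90 → 140
The encoded length is the sum of every internal node's weight: 13 + 29 + 50 + 90 + 140 = 322 bits.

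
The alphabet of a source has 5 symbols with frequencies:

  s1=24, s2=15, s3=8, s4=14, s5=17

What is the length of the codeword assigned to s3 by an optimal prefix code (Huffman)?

Build the tree from the bottom:
s3(8) + s4(14) → 22
s2(15) + s5(17) → 32
22 + s1(24) → 46
32 + 46 → 78
s3 sits 3 levels below the root, so its codeword is 3 bits.

3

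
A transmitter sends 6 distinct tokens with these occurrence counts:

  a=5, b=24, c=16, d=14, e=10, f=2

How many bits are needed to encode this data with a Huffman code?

Build the Huffman tree bottom-up:
f(2) + a(5) → 7
7 + e(10) → 17
d(14) + c(16) → 30
17 + b(24) → 41
30 + 41 → 71
The encoded length is the sum of every internal node's weight: 7 + 17 + 30 + 41 + 71 = 166 bits.

166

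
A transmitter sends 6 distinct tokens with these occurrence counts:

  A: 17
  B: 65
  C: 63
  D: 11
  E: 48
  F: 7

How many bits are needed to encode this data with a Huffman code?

Build the Huffman tree bottom-up:
combine F(7), D(11) → 18
combine A(17), 18 → 35
combine 35, E(48) → 83
combine C(63), B(65) → 128
combine 83, 128 → 211
The encoded length is the sum of every internal node's weight: 18 + 35 + 83 + 128 + 211 = 475 bits.

475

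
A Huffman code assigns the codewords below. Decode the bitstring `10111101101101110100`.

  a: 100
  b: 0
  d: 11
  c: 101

Read left to right; each codeword is recognised as soon as it completes (prefix code):
  101→c | 11→d | 101→c | 101→c | 101→c | 11→d | 0→b | 100→a
Decoded message: cdcccdba

cdcccdba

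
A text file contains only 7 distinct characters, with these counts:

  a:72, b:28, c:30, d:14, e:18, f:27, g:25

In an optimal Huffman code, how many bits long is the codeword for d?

3

Repeatedly merge the two smallest:
d(14) + e(18) → 32
g(25) + f(27) → 52
b(28) + c(30) → 58
32 + 52 → 84
58 + a(72) → 130
84 + 130 → 214
d's leaf is at depth 3, giving a 3-bit codeword.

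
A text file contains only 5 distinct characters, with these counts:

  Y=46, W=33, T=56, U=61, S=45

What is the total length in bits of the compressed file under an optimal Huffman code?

560

Merge the two smallest weights repeatedly:
combine W(33), S(45) → 78
combine Y(46), T(56) → 102
combine U(61), 78 → 139
combine 102, 139 → 241
Each symbol's bit-cost is frequency × depth; summing gives 560 bits (equivalently 78 + 102 + 139 + 241).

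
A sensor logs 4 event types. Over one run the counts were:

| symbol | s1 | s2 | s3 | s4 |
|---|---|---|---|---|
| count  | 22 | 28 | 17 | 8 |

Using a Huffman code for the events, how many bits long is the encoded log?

147

Merge the two smallest weights repeatedly:
merge s4(8) and s3(17): 25
merge s1(22) and 25: 47
merge s2(28) and 47: 75
The encoded length is the sum of every internal node's weight: 25 + 47 + 75 = 147 bits.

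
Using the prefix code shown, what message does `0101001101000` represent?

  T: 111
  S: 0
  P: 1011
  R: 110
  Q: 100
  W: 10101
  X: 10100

SXRQS

Read left to right; each codeword is recognised as soon as it completes (prefix code):
  0→S | 10100→X | 110→R | 100→Q | 0→S
Decoded message: SXRQS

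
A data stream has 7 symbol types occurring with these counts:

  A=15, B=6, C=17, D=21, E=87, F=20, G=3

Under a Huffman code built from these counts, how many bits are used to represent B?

5

Huffman merges, smallest pair first:
combine G(3), B(6) → 9
combine 9, A(15) → 24
combine C(17), F(20) → 37
combine D(21), 24 → 45
combine 37, 45 → 82
combine 82, E(87) → 169
B sits 5 levels below the root, so its codeword is 5 bits.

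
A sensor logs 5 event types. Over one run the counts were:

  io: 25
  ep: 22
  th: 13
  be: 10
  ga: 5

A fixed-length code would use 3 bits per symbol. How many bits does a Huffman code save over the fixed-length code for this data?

60

Fixed-length: 3 bits × 75 symbols = 225 bits.
Huffman merges:
ga(5) + be(10) → 15
th(13) + 15 → 28
ep(22) + io(25) → 47
28 + 47 → 75
Huffman total = 15 + 28 + 47 + 75 = 165 bits.
Saving = 225 − 165 = 60 bits.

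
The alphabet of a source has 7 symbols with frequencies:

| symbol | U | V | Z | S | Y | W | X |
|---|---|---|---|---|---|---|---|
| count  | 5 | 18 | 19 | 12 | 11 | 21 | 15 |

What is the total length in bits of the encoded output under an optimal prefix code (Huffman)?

Build the Huffman tree bottom-up:
U(5) + Y(11) → 16
S(12) + X(15) → 27
16 + V(18) → 34
Z(19) + W(21) → 40
27 + 34 → 61
40 + 61 → 101
Total encoded bits = sum of merged weights = 16 + 27 + 34 + 40 + 61 + 101 = 279.

279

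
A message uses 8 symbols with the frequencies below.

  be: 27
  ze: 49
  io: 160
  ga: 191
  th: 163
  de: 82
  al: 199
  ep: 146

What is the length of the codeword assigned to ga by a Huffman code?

2

Repeatedly merge the two smallest:
combine be(27), ze(49) → 76
combine 76, de(82) → 158
combine ep(146), 158 → 304
combine io(160), th(163) → 323
combine ga(191), al(199) → 390
combine 304, 323 → 627
combine 390, 627 → 1017
ga sits 2 levels below the root, so its codeword is 2 bits.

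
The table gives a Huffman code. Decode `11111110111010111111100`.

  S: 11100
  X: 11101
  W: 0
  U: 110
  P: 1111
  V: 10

PXUVPS

Read left to right; each codeword is recognised as soon as it completes (prefix code):
  1111→P | 11101→X | 110→U | 10→V | 1111→P | 11100→S
Decoded message: PXUVPS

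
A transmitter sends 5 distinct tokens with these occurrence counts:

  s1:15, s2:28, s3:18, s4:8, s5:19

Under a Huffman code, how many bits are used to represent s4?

Build the tree from the bottom:
merge s4(8) and s1(15): 23
merge s3(18) and s5(19): 37
merge 23 and s2(28): 51
merge 37 and 51: 88
The subtree containing s4 is merged 3 times, so code length = 3.

3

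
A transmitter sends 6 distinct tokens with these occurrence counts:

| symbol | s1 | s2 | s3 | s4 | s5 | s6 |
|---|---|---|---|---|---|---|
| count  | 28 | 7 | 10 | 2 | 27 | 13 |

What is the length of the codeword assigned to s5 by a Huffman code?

Huffman merges, smallest pair first:
merge s4(2) and s2(7): 9
merge 9 and s3(10): 19
merge s6(13) and 19: 32
merge s5(27) and s1(28): 55
merge 32 and 55: 87
The subtree containing s5 is merged 2 times, so code length = 2.

2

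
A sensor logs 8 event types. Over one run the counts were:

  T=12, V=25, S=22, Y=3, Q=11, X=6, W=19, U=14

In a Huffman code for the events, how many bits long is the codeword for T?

Build the tree from the bottom:
Y(3) + X(6) → 9
9 + Q(11) → 20
T(12) + U(14) → 26
W(19) + 20 → 39
S(22) + V(25) → 47
26 + 39 → 65
47 + 65 → 112
The subtree containing T is merged 3 times, so code length = 3.

3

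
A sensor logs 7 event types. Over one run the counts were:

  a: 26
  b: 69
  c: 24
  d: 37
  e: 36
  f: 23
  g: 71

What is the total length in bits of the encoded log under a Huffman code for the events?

Merge the two smallest weights repeatedly:
combine f(23), c(24) → 47
combine a(26), e(36) → 62
combine d(37), 47 → 84
combine 62, b(69) → 131
combine g(71), 84 → 155
combine 131, 155 → 286
The encoded length is the sum of every internal node's weight: 47 + 62 + 84 + 131 + 155 + 286 = 765 bits.

765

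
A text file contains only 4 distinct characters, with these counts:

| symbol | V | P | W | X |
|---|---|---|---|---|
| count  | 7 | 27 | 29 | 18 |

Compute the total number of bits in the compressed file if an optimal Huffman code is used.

Build the Huffman tree bottom-up:
combine V(7), X(18) → 25
combine 25, P(27) → 52
combine W(29), 52 → 81
Total encoded bits = sum of merged weights = 25 + 52 + 81 = 158.

158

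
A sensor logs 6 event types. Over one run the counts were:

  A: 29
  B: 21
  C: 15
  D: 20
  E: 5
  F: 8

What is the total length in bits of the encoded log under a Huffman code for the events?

237

Merge the two smallest weights repeatedly:
E(5) + F(8) → 13
13 + C(15) → 28
D(20) + B(21) → 41
28 + A(29) → 57
41 + 57 → 98
The encoded length is the sum of every internal node's weight: 13 + 28 + 41 + 57 + 98 = 237 bits.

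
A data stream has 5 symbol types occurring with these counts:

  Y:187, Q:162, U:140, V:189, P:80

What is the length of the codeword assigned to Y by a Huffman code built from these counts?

2

Build the tree from the bottom:
combine P(80), U(140) → 220
combine Q(162), Y(187) → 349
combine V(189), 220 → 409
combine 349, 409 → 758
Y sits 2 levels below the root, so its codeword is 2 bits.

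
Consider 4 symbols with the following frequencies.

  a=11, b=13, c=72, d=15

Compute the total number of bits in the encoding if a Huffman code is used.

174

Build the Huffman tree bottom-up:
merge a(11) and b(13): 24
merge d(15) and 24: 39
merge 39 and c(72): 111
Each symbol's bit-cost is frequency × depth; summing gives 174 bits (equivalently 24 + 39 + 111).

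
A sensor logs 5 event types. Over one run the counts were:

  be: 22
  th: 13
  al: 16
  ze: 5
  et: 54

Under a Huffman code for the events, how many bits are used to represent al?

3

Build the tree from the bottom:
combine ze(5), th(13) → 18
combine al(16), 18 → 34
combine be(22), 34 → 56
combine et(54), 56 → 110
al sits 3 levels below the root, so its codeword is 3 bits.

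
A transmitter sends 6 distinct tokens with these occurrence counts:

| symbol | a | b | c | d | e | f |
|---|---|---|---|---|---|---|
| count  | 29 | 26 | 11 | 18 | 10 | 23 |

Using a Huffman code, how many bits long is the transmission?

294

Merge the two smallest weights repeatedly:
merge e(10) and c(11): 21
merge d(18) and 21: 39
merge f(23) and b(26): 49
merge a(29) and 39: 68
merge 49 and 68: 117
Total encoded bits = sum of merged weights = 21 + 39 + 49 + 68 + 117 = 294.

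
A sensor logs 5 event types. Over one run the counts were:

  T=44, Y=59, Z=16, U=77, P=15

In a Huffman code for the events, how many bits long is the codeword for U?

1

Build the tree from the bottom:
merge P(15) and Z(16): 31
merge 31 and T(44): 75
merge Y(59) and 75: 134
merge U(77) and 134: 211
U is merged only at the final step, so code length = 1.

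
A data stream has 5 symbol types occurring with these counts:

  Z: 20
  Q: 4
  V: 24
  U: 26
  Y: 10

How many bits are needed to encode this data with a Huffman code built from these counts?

182

Build the Huffman tree bottom-up:
merge Q(4) and Y(10): 14
merge 14 and Z(20): 34
merge V(24) and U(26): 50
merge 34 and 50: 84
The encoded length is the sum of every internal node's weight: 14 + 34 + 50 + 84 = 182 bits.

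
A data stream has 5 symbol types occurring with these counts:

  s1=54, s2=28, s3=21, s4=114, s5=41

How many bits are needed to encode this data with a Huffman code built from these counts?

Build the Huffman tree bottom-up:
combine s3(21), s2(28) → 49
combine s5(41), 49 → 90
combine s1(54), 90 → 144
combine s4(114), 144 → 258
Total encoded bits = sum of merged weights = 49 + 90 + 144 + 258 = 541.

541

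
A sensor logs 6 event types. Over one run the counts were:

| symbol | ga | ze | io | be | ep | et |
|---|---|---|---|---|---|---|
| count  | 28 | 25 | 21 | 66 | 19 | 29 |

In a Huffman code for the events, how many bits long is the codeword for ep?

Build the tree from the bottom:
merge ep(19) and io(21): 40
merge ze(25) and ga(28): 53
merge et(29) and 40: 69
merge 53 and be(66): 119
merge 69 and 119: 188
ep's leaf is at depth 3, giving a 3-bit codeword.

3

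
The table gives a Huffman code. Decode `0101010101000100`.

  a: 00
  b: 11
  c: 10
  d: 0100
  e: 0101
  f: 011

eedd

Read left to right; each codeword is recognised as soon as it completes (prefix code):
  0101→e | 0101→e | 0100→d | 0100→d
Decoded message: eedd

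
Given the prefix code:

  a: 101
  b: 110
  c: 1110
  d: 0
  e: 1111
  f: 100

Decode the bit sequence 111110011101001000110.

Read left to right; each codeword is recognised as soon as it completes (prefix code):
  1111→e | 100→f | 1110→c | 100→f | 100→f | 0→d | 110→b
Decoded message: efcffdb

efcffdb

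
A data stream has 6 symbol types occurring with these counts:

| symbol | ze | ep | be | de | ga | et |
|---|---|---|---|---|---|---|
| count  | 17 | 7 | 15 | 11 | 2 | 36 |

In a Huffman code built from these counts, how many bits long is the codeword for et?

1

Build the tree from the bottom:
merge ga(2) and ep(7): 9
merge 9 and de(11): 20
merge be(15) and ze(17): 32
merge 20 and 32: 52
merge et(36) and 52: 88
et is merged only at the final step, so code length = 1.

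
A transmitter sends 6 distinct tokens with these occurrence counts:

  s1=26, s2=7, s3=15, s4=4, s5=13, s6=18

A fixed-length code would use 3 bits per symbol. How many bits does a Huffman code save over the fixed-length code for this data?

48

Fixed-length: 3 bits × 83 symbols = 249 bits.
Huffman merges:
combine s4(4), s2(7) → 11
combine 11, s5(13) → 24
combine s3(15), s6(18) → 33
combine 24, s1(26) → 50
combine 33, 50 → 83
Huffman total = 11 + 24 + 33 + 50 + 83 = 201 bits.
Saving = 249 − 201 = 48 bits.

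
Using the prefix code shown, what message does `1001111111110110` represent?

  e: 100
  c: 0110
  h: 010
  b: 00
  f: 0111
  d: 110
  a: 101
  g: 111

egggc

Read left to right; each codeword is recognised as soon as it completes (prefix code):
  100→e | 111→g | 111→g | 111→g | 0110→c
Decoded message: egggc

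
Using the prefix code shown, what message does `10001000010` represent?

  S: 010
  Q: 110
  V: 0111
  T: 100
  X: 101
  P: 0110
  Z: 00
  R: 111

TSZS

Read left to right; each codeword is recognised as soon as it completes (prefix code):
  100→T | 010→S | 00→Z | 010→S
Decoded message: TSZS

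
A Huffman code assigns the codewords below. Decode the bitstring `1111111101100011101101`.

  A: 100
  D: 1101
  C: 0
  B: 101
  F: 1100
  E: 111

EEDACECD

Read left to right; each codeword is recognised as soon as it completes (prefix code):
  111→E | 111→E | 1101→D | 100→A | 0→C | 111→E | 0→C | 1101→D
Decoded message: EEDACECD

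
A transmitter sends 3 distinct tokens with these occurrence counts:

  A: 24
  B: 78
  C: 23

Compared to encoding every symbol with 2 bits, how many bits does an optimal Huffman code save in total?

78

Fixed-length: 2 bits × 125 symbols = 250 bits.
Huffman merges:
merge C(23) and A(24): 47
merge 47 and B(78): 125
Huffman total = 47 + 125 = 172 bits.
Saving = 250 − 172 = 78 bits.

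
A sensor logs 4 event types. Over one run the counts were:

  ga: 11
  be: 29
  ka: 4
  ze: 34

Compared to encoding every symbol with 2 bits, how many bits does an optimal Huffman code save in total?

19

Fixed-length: 2 bits × 78 symbols = 156 bits.
Huffman merges:
combine ka(4), ga(11) → 15
combine 15, be(29) → 44
combine ze(34), 44 → 78
Huffman total = 15 + 44 + 78 = 137 bits.
Saving = 156 − 137 = 19 bits.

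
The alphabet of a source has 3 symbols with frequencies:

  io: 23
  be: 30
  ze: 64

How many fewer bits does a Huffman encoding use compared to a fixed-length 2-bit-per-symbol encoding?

64

Fixed-length: 2 bits × 117 symbols = 234 bits.
Huffman merges:
io(23) + be(30) → 53
53 + ze(64) → 117
Huffman total = 53 + 117 = 170 bits.
Saving = 234 − 170 = 64 bits.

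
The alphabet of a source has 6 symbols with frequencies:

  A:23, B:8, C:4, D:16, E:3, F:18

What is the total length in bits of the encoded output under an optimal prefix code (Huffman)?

Build the Huffman tree bottom-up:
merge E(3) and C(4): 7
merge 7 and B(8): 15
merge 15 and D(16): 31
merge F(18) and A(23): 41
merge 31 and 41: 72
The encoded length is the sum of every internal node's weight: 7 + 15 + 31 + 41 + 72 = 166 bits.

166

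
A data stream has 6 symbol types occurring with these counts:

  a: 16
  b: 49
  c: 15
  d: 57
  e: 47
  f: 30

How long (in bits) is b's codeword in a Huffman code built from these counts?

Build the tree from the bottom:
combine c(15), a(16) → 31
combine f(30), 31 → 61
combine e(47), b(49) → 96
combine d(57), 61 → 118
combine 96, 118 → 214
b's leaf is at depth 2, giving a 2-bit codeword.

2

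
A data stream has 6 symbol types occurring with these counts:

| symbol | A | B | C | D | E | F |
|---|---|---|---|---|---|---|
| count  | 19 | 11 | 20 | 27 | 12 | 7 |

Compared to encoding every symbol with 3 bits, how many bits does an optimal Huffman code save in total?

48

Fixed-length: 3 bits × 96 symbols = 288 bits.
Huffman merges:
merge F(7) and B(11): 18
merge E(12) and 18: 30
merge A(19) and C(20): 39
merge D(27) and 30: 57
merge 39 and 57: 96
Huffman total = 18 + 30 + 39 + 57 + 96 = 240 bits.
Saving = 288 − 240 = 48 bits.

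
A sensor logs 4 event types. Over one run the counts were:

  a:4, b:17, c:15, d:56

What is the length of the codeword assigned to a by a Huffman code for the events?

3

Build the tree from the bottom:
combine a(4), c(15) → 19
combine b(17), 19 → 36
combine 36, d(56) → 92
a sits 3 levels below the root, so its codeword is 3 bits.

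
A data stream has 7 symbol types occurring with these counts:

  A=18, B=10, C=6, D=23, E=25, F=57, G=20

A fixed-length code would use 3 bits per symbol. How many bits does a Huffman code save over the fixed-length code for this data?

66

Fixed-length: 3 bits × 159 symbols = 477 bits.
Huffman merges:
combine C(6), B(10) → 16
combine 16, A(18) → 34
combine G(20), D(23) → 43
combine E(25), 34 → 59
combine 43, F(57) → 100
combine 59, 100 → 159
Huffman total = 16 + 34 + 43 + 59 + 100 + 159 = 411 bits.
Saving = 477 − 411 = 66 bits.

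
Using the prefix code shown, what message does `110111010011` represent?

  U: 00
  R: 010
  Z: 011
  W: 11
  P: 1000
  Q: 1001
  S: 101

Read left to right; each codeword is recognised as soon as it completes (prefix code):
  11→W | 011→Z | 101→S | 00→U | 11→W
Decoded message: WZSUW

WZSUW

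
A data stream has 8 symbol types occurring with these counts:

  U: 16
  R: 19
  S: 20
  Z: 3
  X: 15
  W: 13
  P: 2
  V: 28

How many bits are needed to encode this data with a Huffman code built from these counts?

323

Build the Huffman tree bottom-up:
combine P(2), Z(3) → 5
combine 5, W(13) → 18
combine X(15), U(16) → 31
combine 18, R(19) → 37
combine S(20), V(28) → 48
combine 31, 37 → 68
combine 48, 68 → 116
The encoded length is the sum of every internal node's weight: 5 + 18 + 31 + 37 + 48 + 68 + 116 = 323 bits.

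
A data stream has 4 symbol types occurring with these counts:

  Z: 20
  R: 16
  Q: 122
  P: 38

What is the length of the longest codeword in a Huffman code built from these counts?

Merge the two lowest-weight nodes at each step:
combine R(16), Z(20) → 36
combine 36, P(38) → 74
combine 74, Q(122) → 196
The first pair merged (R, Z) ends up deepest, at depth 3.

3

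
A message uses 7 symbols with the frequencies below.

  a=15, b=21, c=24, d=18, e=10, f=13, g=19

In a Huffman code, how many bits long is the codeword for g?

Huffman merges, smallest pair first:
e(10) + f(13) → 23
a(15) + d(18) → 33
g(19) + b(21) → 40
23 + c(24) → 47
33 + 40 → 73
47 + 73 → 120
g's leaf is at depth 3, giving a 3-bit codeword.

3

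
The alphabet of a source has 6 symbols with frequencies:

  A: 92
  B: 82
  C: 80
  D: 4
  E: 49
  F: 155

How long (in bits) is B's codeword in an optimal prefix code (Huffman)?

Repeatedly merge the two smallest:
merge D(4) and E(49): 53
merge 53 and C(80): 133
merge B(82) and A(92): 174
merge 133 and F(155): 288
merge 174 and 288: 462
B sits 2 levels below the root, so its codeword is 2 bits.

2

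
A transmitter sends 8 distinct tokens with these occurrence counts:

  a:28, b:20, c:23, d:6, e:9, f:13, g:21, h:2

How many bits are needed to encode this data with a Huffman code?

340

Build the Huffman tree bottom-up:
h(2) + d(6) → 8
8 + e(9) → 17
f(13) + 17 → 30
b(20) + g(21) → 41
c(23) + a(28) → 51
30 + 41 → 71
51 + 71 → 122
Each symbol's bit-cost is frequency × depth; summing gives 340 bits (equivalently 8 + 17 + 30 + 41 + 51 + 71 + 122).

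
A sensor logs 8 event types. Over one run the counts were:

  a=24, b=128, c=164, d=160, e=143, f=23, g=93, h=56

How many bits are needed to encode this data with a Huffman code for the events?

2199

Merge the two smallest weights repeatedly:
combine f(23), a(24) → 47
combine 47, h(56) → 103
combine g(93), 103 → 196
combine b(128), e(143) → 271
combine d(160), c(164) → 324
combine 196, 271 → 467
combine 324, 467 → 791
The encoded length is the sum of every internal node's weight: 47 + 103 + 196 + 271 + 324 + 467 + 791 = 2199 bits.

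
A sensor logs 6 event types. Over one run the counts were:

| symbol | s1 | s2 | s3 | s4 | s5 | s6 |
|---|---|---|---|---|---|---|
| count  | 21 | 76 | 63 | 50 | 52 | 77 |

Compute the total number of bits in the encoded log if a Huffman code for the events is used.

Greedily combine the two least-frequent nodes:
s1(21) + s4(50) → 71
s5(52) + s3(63) → 115
71 + s2(76) → 147
s6(77) + 115 → 192
147 + 192 → 339
Each symbol's bit-cost is frequency × depth; summing gives 864 bits (equivalently 71 + 115 + 147 + 192 + 339).

864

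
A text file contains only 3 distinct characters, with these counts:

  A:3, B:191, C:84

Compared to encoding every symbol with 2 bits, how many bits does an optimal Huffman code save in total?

Fixed-length: 2 bits × 278 symbols = 556 bits.
Huffman merges:
A(3) + C(84) → 87
87 + B(191) → 278
Huffman total = 87 + 278 = 365 bits.
Saving = 556 − 365 = 191 bits.

191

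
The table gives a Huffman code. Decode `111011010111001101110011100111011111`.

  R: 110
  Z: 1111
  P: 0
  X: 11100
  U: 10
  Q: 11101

Read left to right; each codeword is recognised as soon as it completes (prefix code):
  11101→Q | 10→U | 10→U | 11100→X | 110→R | 11100→X | 11100→X | 11101→Q | 1111→Z
Decoded message: QUUXRXXQZ

QUUXRXXQZ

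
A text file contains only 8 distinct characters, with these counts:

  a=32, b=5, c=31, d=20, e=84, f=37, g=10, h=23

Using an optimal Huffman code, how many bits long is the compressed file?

655

Build the Huffman tree bottom-up:
combine b(5), g(10) → 15
combine 15, d(20) → 35
combine h(23), c(31) → 54
combine a(32), 35 → 67
combine f(37), 54 → 91
combine 67, e(84) → 151
combine 91, 151 → 242
Each symbol's bit-cost is frequency × depth; summing gives 655 bits (equivalently 15 + 35 + 54 + 67 + 91 + 151 + 242).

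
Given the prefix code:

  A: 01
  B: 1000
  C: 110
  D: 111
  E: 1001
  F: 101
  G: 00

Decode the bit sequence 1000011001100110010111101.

Read left to right; each codeword is recognised as soon as it completes (prefix code):
  1000→B | 01→A | 1001→E | 1001→E | 1001→E | 01→A | 111→D | 01→A
Decoded message: BAEEEADA

BAEEEADA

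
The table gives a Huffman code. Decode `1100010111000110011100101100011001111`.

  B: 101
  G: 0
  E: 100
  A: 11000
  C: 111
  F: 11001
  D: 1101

ABAFFGAFC

Read left to right; each codeword is recognised as soon as it completes (prefix code):
  11000→A | 101→B | 11000→A | 11001→F | 11001→F | 0→G | 11000→A | 11001→F | 111→C
Decoded message: ABAFFGAFC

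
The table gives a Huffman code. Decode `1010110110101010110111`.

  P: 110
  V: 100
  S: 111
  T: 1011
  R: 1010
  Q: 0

Read left to right; each codeword is recognised as soon as it completes (prefix code):
  1010→R | 110→P | 110→P | 1010→R | 1011→T | 0→Q | 111→S
Decoded message: RPPRTQS

RPPRTQS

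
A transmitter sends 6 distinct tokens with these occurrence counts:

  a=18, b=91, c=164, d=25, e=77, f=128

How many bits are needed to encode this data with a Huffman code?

Build the Huffman tree bottom-up:
a(18) + d(25) → 43
43 + e(77) → 120
b(91) + 120 → 211
f(128) + c(164) → 292
211 + 292 → 503
The encoded length is the sum of every internal node's weight: 43 + 120 + 211 + 292 + 503 = 1169 bits.

1169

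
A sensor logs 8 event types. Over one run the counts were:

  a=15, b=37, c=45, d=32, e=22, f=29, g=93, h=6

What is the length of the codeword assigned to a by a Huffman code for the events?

5

Repeatedly merge the two smallest:
combine h(6), a(15) → 21
combine 21, e(22) → 43
combine f(29), d(32) → 61
combine b(37), 43 → 80
combine c(45), 61 → 106
combine 80, g(93) → 173
combine 106, 173 → 279
The subtree containing a is merged 5 times, so code length = 5.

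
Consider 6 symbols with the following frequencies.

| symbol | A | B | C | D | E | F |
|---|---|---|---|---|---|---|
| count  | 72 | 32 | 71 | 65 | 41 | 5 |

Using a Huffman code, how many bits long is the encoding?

687

Build the Huffman tree bottom-up:
F(5) + B(32) → 37
37 + E(41) → 78
D(65) + C(71) → 136
A(72) + 78 → 150
136 + 150 → 286
Total encoded bits = sum of merged weights = 37 + 78 + 136 + 150 + 286 = 687.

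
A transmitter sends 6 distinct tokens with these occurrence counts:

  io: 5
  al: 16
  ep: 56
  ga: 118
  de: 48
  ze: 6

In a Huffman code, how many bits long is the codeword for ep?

2

Repeatedly merge the two smallest:
merge io(5) and ze(6): 11
merge 11 and al(16): 27
merge 27 and de(48): 75
merge ep(56) and 75: 131
merge ga(118) and 131: 249
The subtree containing ep is merged 2 times, so code length = 2.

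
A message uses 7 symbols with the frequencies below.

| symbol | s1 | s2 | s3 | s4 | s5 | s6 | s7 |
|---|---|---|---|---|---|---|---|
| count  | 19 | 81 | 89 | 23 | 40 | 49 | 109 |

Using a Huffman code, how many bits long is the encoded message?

1074

Merge the two smallest weights repeatedly:
merge s1(19) and s4(23): 42
merge s5(40) and 42: 82
merge s6(49) and s2(81): 130
merge 82 and s3(89): 171
merge s7(109) and 130: 239
merge 171 and 239: 410
Total encoded bits = sum of merged weights = 42 + 82 + 130 + 171 + 239 + 410 = 1074.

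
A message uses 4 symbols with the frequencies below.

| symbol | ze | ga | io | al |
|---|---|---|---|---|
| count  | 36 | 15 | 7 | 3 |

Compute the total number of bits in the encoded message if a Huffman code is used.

96

Build the Huffman tree bottom-up:
merge al(3) and io(7): 10
merge 10 and ga(15): 25
merge 25 and ze(36): 61
The encoded length is the sum of every internal node's weight: 10 + 25 + 61 = 96 bits.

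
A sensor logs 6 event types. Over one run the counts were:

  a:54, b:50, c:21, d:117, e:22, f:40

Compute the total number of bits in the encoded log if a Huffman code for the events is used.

Merge the two smallest weights repeatedly:
combine c(21), e(22) → 43
combine f(40), 43 → 83
combine b(50), a(54) → 104
combine 83, 104 → 187
combine d(117), 187 → 304
Each symbol's bit-cost is frequency × depth; summing gives 721 bits (equivalently 43 + 83 + 104 + 187 + 304).

721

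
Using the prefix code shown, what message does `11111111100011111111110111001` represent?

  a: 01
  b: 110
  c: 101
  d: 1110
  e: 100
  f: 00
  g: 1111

ggeaggcba

Read left to right; each codeword is recognised as soon as it completes (prefix code):
  1111→g | 1111→g | 100→e | 01→a | 1111→g | 1111→g | 101→c | 110→b | 01→a
Decoded message: ggeaggcba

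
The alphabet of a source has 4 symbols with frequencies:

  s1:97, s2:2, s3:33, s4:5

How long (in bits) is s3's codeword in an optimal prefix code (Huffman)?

2

Huffman merges, smallest pair first:
combine s2(2), s4(5) → 7
combine 7, s3(33) → 40
combine 40, s1(97) → 137
s3's leaf is at depth 2, giving a 2-bit codeword.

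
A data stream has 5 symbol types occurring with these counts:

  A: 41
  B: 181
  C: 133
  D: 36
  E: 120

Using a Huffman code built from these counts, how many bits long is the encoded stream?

Merge the two smallest weights repeatedly:
D(36) + A(41) → 77
77 + E(120) → 197
C(133) + B(181) → 314
197 + 314 → 511
Each symbol's bit-cost is frequency × depth; summing gives 1099 bits (equivalently 77 + 197 + 314 + 511).

1099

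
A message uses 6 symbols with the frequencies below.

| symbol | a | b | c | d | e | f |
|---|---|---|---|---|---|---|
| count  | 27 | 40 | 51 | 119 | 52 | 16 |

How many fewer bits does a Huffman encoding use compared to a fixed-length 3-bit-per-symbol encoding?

Fixed-length: 3 bits × 305 symbols = 915 bits.
Huffman merges:
f(16) + a(27) → 43
b(40) + 43 → 83
c(51) + e(52) → 103
83 + 103 → 186
d(119) + 186 → 305
Huffman total = 43 + 83 + 103 + 186 + 305 = 720 bits.
Saving = 915 − 720 = 195 bits.

195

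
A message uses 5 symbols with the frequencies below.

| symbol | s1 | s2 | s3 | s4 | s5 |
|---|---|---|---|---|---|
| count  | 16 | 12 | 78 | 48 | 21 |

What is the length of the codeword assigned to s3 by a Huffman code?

Huffman merges, smallest pair first:
s2(12) + s1(16) → 28
s5(21) + 28 → 49
s4(48) + 49 → 97
s3(78) + 97 → 175
s3 is a child of the root — depth 1, so its codeword is a single bit.

1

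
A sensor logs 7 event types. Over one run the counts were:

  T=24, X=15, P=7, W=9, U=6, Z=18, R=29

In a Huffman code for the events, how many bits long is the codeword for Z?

Build the tree from the bottom:
merge U(6) and P(7): 13
merge W(9) and 13: 22
merge X(15) and Z(18): 33
merge 22 and T(24): 46
merge R(29) and 33: 62
merge 46 and 62: 108
Z sits 3 levels below the root, so its codeword is 3 bits.

3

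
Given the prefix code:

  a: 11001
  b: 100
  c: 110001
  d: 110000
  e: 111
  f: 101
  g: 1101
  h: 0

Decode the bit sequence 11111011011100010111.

Read left to right; each codeword is recognised as soon as it completes (prefix code):
  111→e | 1101→g | 101→f | 110001→c | 0→h | 111→e
Decoded message: egfche

egfche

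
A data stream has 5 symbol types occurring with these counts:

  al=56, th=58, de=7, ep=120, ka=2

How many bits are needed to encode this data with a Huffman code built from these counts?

440

Merge the two smallest weights repeatedly:
merge ka(2) and de(7): 9
merge 9 and al(56): 65
merge th(58) and 65: 123
merge ep(120) and 123: 243
Total encoded bits = sum of merged weights = 9 + 65 + 123 + 243 = 440.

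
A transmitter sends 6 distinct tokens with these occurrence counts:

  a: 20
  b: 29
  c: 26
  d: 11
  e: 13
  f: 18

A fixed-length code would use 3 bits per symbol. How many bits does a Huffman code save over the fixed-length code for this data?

55

Fixed-length: 3 bits × 117 symbols = 351 bits.
Huffman merges:
d(11) + e(13) → 24
f(18) + a(20) → 38
24 + c(26) → 50
b(29) + 38 → 67
50 + 67 → 117
Huffman total = 24 + 38 + 50 + 67 + 117 = 296 bits.
Saving = 351 − 296 = 55 bits.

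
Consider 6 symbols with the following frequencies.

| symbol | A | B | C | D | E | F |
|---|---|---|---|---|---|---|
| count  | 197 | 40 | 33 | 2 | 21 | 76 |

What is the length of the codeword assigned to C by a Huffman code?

Repeatedly merge the two smallest:
D(2) + E(21) → 23
23 + C(33) → 56
B(40) + 56 → 96
F(76) + 96 → 172
172 + A(197) → 369
C sits 4 levels below the root, so its codeword is 4 bits.

4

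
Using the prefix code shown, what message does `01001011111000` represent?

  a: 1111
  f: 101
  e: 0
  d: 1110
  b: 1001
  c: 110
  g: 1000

Read left to right; each codeword is recognised as soon as it completes (prefix code):
  0→e | 1001→b | 0→e | 1111→a | 1000→g
Decoded message: ebeag

ebeag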